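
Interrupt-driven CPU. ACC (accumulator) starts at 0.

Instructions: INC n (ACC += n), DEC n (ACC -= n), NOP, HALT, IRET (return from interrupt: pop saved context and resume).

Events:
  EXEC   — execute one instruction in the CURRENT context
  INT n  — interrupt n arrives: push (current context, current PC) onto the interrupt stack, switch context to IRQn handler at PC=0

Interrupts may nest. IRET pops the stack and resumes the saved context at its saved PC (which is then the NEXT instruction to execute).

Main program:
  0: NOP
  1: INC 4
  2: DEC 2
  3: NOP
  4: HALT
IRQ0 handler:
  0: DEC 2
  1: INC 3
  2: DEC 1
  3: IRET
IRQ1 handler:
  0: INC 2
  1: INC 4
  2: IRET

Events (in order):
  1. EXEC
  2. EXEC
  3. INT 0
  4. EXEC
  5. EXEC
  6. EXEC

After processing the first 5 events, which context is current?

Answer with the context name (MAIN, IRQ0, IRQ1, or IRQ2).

Event 1 (EXEC): [MAIN] PC=0: NOP
Event 2 (EXEC): [MAIN] PC=1: INC 4 -> ACC=4
Event 3 (INT 0): INT 0 arrives: push (MAIN, PC=2), enter IRQ0 at PC=0 (depth now 1)
Event 4 (EXEC): [IRQ0] PC=0: DEC 2 -> ACC=2
Event 5 (EXEC): [IRQ0] PC=1: INC 3 -> ACC=5

Answer: IRQ0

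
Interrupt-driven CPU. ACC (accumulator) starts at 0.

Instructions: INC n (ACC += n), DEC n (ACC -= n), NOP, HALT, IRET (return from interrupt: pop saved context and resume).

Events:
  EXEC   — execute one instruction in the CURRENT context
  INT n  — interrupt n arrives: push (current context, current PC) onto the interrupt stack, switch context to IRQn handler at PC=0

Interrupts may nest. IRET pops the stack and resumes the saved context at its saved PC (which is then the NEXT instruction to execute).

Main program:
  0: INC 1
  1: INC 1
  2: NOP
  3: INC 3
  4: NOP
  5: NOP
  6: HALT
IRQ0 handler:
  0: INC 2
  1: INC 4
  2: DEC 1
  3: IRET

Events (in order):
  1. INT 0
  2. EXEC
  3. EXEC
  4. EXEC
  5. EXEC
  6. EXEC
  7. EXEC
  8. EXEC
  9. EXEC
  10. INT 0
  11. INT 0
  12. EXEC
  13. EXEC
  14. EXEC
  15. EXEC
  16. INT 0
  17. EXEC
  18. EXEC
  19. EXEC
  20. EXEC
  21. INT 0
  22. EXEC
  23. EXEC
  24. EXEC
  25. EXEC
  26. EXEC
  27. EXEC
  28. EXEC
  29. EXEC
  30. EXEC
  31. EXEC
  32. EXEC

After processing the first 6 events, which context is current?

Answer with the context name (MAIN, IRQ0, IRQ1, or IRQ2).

Event 1 (INT 0): INT 0 arrives: push (MAIN, PC=0), enter IRQ0 at PC=0 (depth now 1)
Event 2 (EXEC): [IRQ0] PC=0: INC 2 -> ACC=2
Event 3 (EXEC): [IRQ0] PC=1: INC 4 -> ACC=6
Event 4 (EXEC): [IRQ0] PC=2: DEC 1 -> ACC=5
Event 5 (EXEC): [IRQ0] PC=3: IRET -> resume MAIN at PC=0 (depth now 0)
Event 6 (EXEC): [MAIN] PC=0: INC 1 -> ACC=6

Answer: MAIN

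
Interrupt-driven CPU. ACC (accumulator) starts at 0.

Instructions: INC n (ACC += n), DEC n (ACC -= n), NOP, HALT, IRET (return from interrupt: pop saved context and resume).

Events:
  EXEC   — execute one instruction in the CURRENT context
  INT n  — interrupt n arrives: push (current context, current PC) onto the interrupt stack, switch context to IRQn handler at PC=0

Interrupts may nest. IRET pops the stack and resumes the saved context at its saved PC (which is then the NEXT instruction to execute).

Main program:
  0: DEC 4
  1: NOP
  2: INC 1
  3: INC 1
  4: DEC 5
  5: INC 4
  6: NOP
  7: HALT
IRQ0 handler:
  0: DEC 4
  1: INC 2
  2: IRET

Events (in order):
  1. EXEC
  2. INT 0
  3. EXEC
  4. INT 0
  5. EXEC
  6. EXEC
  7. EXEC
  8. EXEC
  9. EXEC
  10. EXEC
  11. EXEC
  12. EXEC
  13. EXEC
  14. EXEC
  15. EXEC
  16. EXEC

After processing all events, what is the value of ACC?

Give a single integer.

Answer: -7

Derivation:
Event 1 (EXEC): [MAIN] PC=0: DEC 4 -> ACC=-4
Event 2 (INT 0): INT 0 arrives: push (MAIN, PC=1), enter IRQ0 at PC=0 (depth now 1)
Event 3 (EXEC): [IRQ0] PC=0: DEC 4 -> ACC=-8
Event 4 (INT 0): INT 0 arrives: push (IRQ0, PC=1), enter IRQ0 at PC=0 (depth now 2)
Event 5 (EXEC): [IRQ0] PC=0: DEC 4 -> ACC=-12
Event 6 (EXEC): [IRQ0] PC=1: INC 2 -> ACC=-10
Event 7 (EXEC): [IRQ0] PC=2: IRET -> resume IRQ0 at PC=1 (depth now 1)
Event 8 (EXEC): [IRQ0] PC=1: INC 2 -> ACC=-8
Event 9 (EXEC): [IRQ0] PC=2: IRET -> resume MAIN at PC=1 (depth now 0)
Event 10 (EXEC): [MAIN] PC=1: NOP
Event 11 (EXEC): [MAIN] PC=2: INC 1 -> ACC=-7
Event 12 (EXEC): [MAIN] PC=3: INC 1 -> ACC=-6
Event 13 (EXEC): [MAIN] PC=4: DEC 5 -> ACC=-11
Event 14 (EXEC): [MAIN] PC=5: INC 4 -> ACC=-7
Event 15 (EXEC): [MAIN] PC=6: NOP
Event 16 (EXEC): [MAIN] PC=7: HALT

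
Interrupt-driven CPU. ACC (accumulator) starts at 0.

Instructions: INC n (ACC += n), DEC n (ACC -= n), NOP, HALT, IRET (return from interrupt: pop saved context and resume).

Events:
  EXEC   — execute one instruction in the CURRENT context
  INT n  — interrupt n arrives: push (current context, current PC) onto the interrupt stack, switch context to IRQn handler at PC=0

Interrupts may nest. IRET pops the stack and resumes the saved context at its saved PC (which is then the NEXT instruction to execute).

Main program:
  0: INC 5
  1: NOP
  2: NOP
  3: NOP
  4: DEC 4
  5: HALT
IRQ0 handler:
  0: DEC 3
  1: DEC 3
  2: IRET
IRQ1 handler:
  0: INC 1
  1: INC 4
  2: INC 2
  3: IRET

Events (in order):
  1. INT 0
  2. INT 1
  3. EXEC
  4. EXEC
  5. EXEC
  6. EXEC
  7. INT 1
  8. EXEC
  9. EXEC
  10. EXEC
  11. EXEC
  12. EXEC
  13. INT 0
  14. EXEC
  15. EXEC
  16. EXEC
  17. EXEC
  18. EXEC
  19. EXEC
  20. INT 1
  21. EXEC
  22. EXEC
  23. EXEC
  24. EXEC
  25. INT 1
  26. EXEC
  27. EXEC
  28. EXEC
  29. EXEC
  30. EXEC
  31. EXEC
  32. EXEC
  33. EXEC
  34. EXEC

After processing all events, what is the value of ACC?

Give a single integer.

Event 1 (INT 0): INT 0 arrives: push (MAIN, PC=0), enter IRQ0 at PC=0 (depth now 1)
Event 2 (INT 1): INT 1 arrives: push (IRQ0, PC=0), enter IRQ1 at PC=0 (depth now 2)
Event 3 (EXEC): [IRQ1] PC=0: INC 1 -> ACC=1
Event 4 (EXEC): [IRQ1] PC=1: INC 4 -> ACC=5
Event 5 (EXEC): [IRQ1] PC=2: INC 2 -> ACC=7
Event 6 (EXEC): [IRQ1] PC=3: IRET -> resume IRQ0 at PC=0 (depth now 1)
Event 7 (INT 1): INT 1 arrives: push (IRQ0, PC=0), enter IRQ1 at PC=0 (depth now 2)
Event 8 (EXEC): [IRQ1] PC=0: INC 1 -> ACC=8
Event 9 (EXEC): [IRQ1] PC=1: INC 4 -> ACC=12
Event 10 (EXEC): [IRQ1] PC=2: INC 2 -> ACC=14
Event 11 (EXEC): [IRQ1] PC=3: IRET -> resume IRQ0 at PC=0 (depth now 1)
Event 12 (EXEC): [IRQ0] PC=0: DEC 3 -> ACC=11
Event 13 (INT 0): INT 0 arrives: push (IRQ0, PC=1), enter IRQ0 at PC=0 (depth now 2)
Event 14 (EXEC): [IRQ0] PC=0: DEC 3 -> ACC=8
Event 15 (EXEC): [IRQ0] PC=1: DEC 3 -> ACC=5
Event 16 (EXEC): [IRQ0] PC=2: IRET -> resume IRQ0 at PC=1 (depth now 1)
Event 17 (EXEC): [IRQ0] PC=1: DEC 3 -> ACC=2
Event 18 (EXEC): [IRQ0] PC=2: IRET -> resume MAIN at PC=0 (depth now 0)
Event 19 (EXEC): [MAIN] PC=0: INC 5 -> ACC=7
Event 20 (INT 1): INT 1 arrives: push (MAIN, PC=1), enter IRQ1 at PC=0 (depth now 1)
Event 21 (EXEC): [IRQ1] PC=0: INC 1 -> ACC=8
Event 22 (EXEC): [IRQ1] PC=1: INC 4 -> ACC=12
Event 23 (EXEC): [IRQ1] PC=2: INC 2 -> ACC=14
Event 24 (EXEC): [IRQ1] PC=3: IRET -> resume MAIN at PC=1 (depth now 0)
Event 25 (INT 1): INT 1 arrives: push (MAIN, PC=1), enter IRQ1 at PC=0 (depth now 1)
Event 26 (EXEC): [IRQ1] PC=0: INC 1 -> ACC=15
Event 27 (EXEC): [IRQ1] PC=1: INC 4 -> ACC=19
Event 28 (EXEC): [IRQ1] PC=2: INC 2 -> ACC=21
Event 29 (EXEC): [IRQ1] PC=3: IRET -> resume MAIN at PC=1 (depth now 0)
Event 30 (EXEC): [MAIN] PC=1: NOP
Event 31 (EXEC): [MAIN] PC=2: NOP
Event 32 (EXEC): [MAIN] PC=3: NOP
Event 33 (EXEC): [MAIN] PC=4: DEC 4 -> ACC=17
Event 34 (EXEC): [MAIN] PC=5: HALT

Answer: 17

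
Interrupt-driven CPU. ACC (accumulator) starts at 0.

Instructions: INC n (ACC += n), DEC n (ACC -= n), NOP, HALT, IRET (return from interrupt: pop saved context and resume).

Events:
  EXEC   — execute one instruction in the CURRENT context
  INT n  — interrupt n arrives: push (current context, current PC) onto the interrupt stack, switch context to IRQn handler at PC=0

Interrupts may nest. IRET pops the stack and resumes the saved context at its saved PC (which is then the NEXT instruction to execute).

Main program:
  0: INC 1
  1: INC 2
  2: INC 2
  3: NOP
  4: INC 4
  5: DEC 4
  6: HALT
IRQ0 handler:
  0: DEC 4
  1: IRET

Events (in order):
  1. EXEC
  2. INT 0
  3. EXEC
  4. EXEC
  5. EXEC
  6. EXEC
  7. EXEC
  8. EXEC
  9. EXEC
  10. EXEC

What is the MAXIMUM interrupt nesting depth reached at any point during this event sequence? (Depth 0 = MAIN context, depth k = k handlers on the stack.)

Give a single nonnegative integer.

Answer: 1

Derivation:
Event 1 (EXEC): [MAIN] PC=0: INC 1 -> ACC=1 [depth=0]
Event 2 (INT 0): INT 0 arrives: push (MAIN, PC=1), enter IRQ0 at PC=0 (depth now 1) [depth=1]
Event 3 (EXEC): [IRQ0] PC=0: DEC 4 -> ACC=-3 [depth=1]
Event 4 (EXEC): [IRQ0] PC=1: IRET -> resume MAIN at PC=1 (depth now 0) [depth=0]
Event 5 (EXEC): [MAIN] PC=1: INC 2 -> ACC=-1 [depth=0]
Event 6 (EXEC): [MAIN] PC=2: INC 2 -> ACC=1 [depth=0]
Event 7 (EXEC): [MAIN] PC=3: NOP [depth=0]
Event 8 (EXEC): [MAIN] PC=4: INC 4 -> ACC=5 [depth=0]
Event 9 (EXEC): [MAIN] PC=5: DEC 4 -> ACC=1 [depth=0]
Event 10 (EXEC): [MAIN] PC=6: HALT [depth=0]
Max depth observed: 1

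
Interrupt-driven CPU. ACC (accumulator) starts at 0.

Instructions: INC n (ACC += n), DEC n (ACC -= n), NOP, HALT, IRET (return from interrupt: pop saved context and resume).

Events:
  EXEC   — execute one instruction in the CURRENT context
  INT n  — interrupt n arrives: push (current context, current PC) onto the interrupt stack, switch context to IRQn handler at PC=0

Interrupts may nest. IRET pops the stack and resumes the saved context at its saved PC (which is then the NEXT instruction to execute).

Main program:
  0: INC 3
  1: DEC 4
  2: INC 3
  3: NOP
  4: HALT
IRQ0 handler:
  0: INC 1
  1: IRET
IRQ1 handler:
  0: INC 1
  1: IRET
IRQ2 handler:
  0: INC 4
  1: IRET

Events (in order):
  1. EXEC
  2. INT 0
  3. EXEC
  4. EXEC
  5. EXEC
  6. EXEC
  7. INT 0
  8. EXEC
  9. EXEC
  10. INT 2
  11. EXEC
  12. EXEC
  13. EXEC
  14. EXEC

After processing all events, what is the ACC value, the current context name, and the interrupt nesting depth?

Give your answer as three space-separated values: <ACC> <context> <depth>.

Event 1 (EXEC): [MAIN] PC=0: INC 3 -> ACC=3
Event 2 (INT 0): INT 0 arrives: push (MAIN, PC=1), enter IRQ0 at PC=0 (depth now 1)
Event 3 (EXEC): [IRQ0] PC=0: INC 1 -> ACC=4
Event 4 (EXEC): [IRQ0] PC=1: IRET -> resume MAIN at PC=1 (depth now 0)
Event 5 (EXEC): [MAIN] PC=1: DEC 4 -> ACC=0
Event 6 (EXEC): [MAIN] PC=2: INC 3 -> ACC=3
Event 7 (INT 0): INT 0 arrives: push (MAIN, PC=3), enter IRQ0 at PC=0 (depth now 1)
Event 8 (EXEC): [IRQ0] PC=0: INC 1 -> ACC=4
Event 9 (EXEC): [IRQ0] PC=1: IRET -> resume MAIN at PC=3 (depth now 0)
Event 10 (INT 2): INT 2 arrives: push (MAIN, PC=3), enter IRQ2 at PC=0 (depth now 1)
Event 11 (EXEC): [IRQ2] PC=0: INC 4 -> ACC=8
Event 12 (EXEC): [IRQ2] PC=1: IRET -> resume MAIN at PC=3 (depth now 0)
Event 13 (EXEC): [MAIN] PC=3: NOP
Event 14 (EXEC): [MAIN] PC=4: HALT

Answer: 8 MAIN 0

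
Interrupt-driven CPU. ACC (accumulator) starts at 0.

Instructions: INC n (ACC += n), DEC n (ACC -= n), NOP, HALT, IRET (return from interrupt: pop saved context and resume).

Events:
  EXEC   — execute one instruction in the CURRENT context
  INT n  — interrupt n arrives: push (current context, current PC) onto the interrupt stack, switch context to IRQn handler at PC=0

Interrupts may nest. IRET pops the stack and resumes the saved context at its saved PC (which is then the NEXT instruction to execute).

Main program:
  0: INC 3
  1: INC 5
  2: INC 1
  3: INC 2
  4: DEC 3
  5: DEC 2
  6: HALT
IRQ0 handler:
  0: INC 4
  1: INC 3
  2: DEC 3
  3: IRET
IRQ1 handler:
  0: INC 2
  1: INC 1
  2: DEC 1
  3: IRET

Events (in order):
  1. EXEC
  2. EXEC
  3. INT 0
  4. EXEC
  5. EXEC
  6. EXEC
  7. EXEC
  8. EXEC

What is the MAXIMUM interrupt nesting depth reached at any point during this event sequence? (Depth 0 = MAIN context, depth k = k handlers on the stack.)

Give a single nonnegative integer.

Event 1 (EXEC): [MAIN] PC=0: INC 3 -> ACC=3 [depth=0]
Event 2 (EXEC): [MAIN] PC=1: INC 5 -> ACC=8 [depth=0]
Event 3 (INT 0): INT 0 arrives: push (MAIN, PC=2), enter IRQ0 at PC=0 (depth now 1) [depth=1]
Event 4 (EXEC): [IRQ0] PC=0: INC 4 -> ACC=12 [depth=1]
Event 5 (EXEC): [IRQ0] PC=1: INC 3 -> ACC=15 [depth=1]
Event 6 (EXEC): [IRQ0] PC=2: DEC 3 -> ACC=12 [depth=1]
Event 7 (EXEC): [IRQ0] PC=3: IRET -> resume MAIN at PC=2 (depth now 0) [depth=0]
Event 8 (EXEC): [MAIN] PC=2: INC 1 -> ACC=13 [depth=0]
Max depth observed: 1

Answer: 1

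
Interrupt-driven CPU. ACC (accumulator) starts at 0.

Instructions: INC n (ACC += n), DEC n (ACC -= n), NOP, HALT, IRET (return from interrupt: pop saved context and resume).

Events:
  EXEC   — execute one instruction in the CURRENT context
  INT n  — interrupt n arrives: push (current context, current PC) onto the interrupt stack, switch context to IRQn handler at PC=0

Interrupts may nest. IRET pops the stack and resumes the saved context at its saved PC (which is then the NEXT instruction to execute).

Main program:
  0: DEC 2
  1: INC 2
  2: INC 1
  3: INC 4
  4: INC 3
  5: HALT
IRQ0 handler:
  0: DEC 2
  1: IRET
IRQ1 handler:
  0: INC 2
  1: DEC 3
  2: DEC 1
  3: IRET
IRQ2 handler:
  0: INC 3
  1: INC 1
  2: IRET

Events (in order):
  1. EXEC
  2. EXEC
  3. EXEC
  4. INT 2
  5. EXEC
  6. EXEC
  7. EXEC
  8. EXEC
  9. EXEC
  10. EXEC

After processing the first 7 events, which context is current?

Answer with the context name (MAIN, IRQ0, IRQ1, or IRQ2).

Answer: MAIN

Derivation:
Event 1 (EXEC): [MAIN] PC=0: DEC 2 -> ACC=-2
Event 2 (EXEC): [MAIN] PC=1: INC 2 -> ACC=0
Event 3 (EXEC): [MAIN] PC=2: INC 1 -> ACC=1
Event 4 (INT 2): INT 2 arrives: push (MAIN, PC=3), enter IRQ2 at PC=0 (depth now 1)
Event 5 (EXEC): [IRQ2] PC=0: INC 3 -> ACC=4
Event 6 (EXEC): [IRQ2] PC=1: INC 1 -> ACC=5
Event 7 (EXEC): [IRQ2] PC=2: IRET -> resume MAIN at PC=3 (depth now 0)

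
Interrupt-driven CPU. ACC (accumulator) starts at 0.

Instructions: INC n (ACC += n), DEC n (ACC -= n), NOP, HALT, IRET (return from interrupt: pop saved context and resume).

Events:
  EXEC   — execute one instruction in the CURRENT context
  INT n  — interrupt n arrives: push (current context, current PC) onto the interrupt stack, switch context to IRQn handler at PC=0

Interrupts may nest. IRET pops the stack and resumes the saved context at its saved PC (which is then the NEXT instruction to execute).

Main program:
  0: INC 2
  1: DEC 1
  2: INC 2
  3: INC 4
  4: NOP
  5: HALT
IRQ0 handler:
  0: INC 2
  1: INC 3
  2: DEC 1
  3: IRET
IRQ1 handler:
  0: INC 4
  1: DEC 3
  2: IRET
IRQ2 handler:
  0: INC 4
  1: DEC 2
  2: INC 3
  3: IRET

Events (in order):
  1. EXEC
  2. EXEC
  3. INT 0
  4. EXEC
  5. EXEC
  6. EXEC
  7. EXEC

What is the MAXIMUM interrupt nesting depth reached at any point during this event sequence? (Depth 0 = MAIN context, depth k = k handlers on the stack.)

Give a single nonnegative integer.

Event 1 (EXEC): [MAIN] PC=0: INC 2 -> ACC=2 [depth=0]
Event 2 (EXEC): [MAIN] PC=1: DEC 1 -> ACC=1 [depth=0]
Event 3 (INT 0): INT 0 arrives: push (MAIN, PC=2), enter IRQ0 at PC=0 (depth now 1) [depth=1]
Event 4 (EXEC): [IRQ0] PC=0: INC 2 -> ACC=3 [depth=1]
Event 5 (EXEC): [IRQ0] PC=1: INC 3 -> ACC=6 [depth=1]
Event 6 (EXEC): [IRQ0] PC=2: DEC 1 -> ACC=5 [depth=1]
Event 7 (EXEC): [IRQ0] PC=3: IRET -> resume MAIN at PC=2 (depth now 0) [depth=0]
Max depth observed: 1

Answer: 1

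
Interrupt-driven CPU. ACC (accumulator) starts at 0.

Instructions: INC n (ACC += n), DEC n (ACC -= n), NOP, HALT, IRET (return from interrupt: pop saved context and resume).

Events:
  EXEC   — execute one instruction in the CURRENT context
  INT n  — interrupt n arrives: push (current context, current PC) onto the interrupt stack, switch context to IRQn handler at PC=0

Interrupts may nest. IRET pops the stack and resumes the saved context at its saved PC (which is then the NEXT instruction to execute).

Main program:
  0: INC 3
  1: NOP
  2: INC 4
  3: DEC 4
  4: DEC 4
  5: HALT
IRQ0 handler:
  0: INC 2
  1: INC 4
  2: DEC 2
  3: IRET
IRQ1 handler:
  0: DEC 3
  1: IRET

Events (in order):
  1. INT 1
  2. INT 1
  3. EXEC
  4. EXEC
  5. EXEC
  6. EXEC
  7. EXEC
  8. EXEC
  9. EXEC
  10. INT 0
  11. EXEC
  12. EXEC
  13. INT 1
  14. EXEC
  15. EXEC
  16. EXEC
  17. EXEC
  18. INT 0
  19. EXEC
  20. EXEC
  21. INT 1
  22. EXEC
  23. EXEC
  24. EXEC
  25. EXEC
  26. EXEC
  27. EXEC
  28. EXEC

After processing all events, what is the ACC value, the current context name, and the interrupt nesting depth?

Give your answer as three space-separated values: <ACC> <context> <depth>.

Answer: -5 MAIN 0

Derivation:
Event 1 (INT 1): INT 1 arrives: push (MAIN, PC=0), enter IRQ1 at PC=0 (depth now 1)
Event 2 (INT 1): INT 1 arrives: push (IRQ1, PC=0), enter IRQ1 at PC=0 (depth now 2)
Event 3 (EXEC): [IRQ1] PC=0: DEC 3 -> ACC=-3
Event 4 (EXEC): [IRQ1] PC=1: IRET -> resume IRQ1 at PC=0 (depth now 1)
Event 5 (EXEC): [IRQ1] PC=0: DEC 3 -> ACC=-6
Event 6 (EXEC): [IRQ1] PC=1: IRET -> resume MAIN at PC=0 (depth now 0)
Event 7 (EXEC): [MAIN] PC=0: INC 3 -> ACC=-3
Event 8 (EXEC): [MAIN] PC=1: NOP
Event 9 (EXEC): [MAIN] PC=2: INC 4 -> ACC=1
Event 10 (INT 0): INT 0 arrives: push (MAIN, PC=3), enter IRQ0 at PC=0 (depth now 1)
Event 11 (EXEC): [IRQ0] PC=0: INC 2 -> ACC=3
Event 12 (EXEC): [IRQ0] PC=1: INC 4 -> ACC=7
Event 13 (INT 1): INT 1 arrives: push (IRQ0, PC=2), enter IRQ1 at PC=0 (depth now 2)
Event 14 (EXEC): [IRQ1] PC=0: DEC 3 -> ACC=4
Event 15 (EXEC): [IRQ1] PC=1: IRET -> resume IRQ0 at PC=2 (depth now 1)
Event 16 (EXEC): [IRQ0] PC=2: DEC 2 -> ACC=2
Event 17 (EXEC): [IRQ0] PC=3: IRET -> resume MAIN at PC=3 (depth now 0)
Event 18 (INT 0): INT 0 arrives: push (MAIN, PC=3), enter IRQ0 at PC=0 (depth now 1)
Event 19 (EXEC): [IRQ0] PC=0: INC 2 -> ACC=4
Event 20 (EXEC): [IRQ0] PC=1: INC 4 -> ACC=8
Event 21 (INT 1): INT 1 arrives: push (IRQ0, PC=2), enter IRQ1 at PC=0 (depth now 2)
Event 22 (EXEC): [IRQ1] PC=0: DEC 3 -> ACC=5
Event 23 (EXEC): [IRQ1] PC=1: IRET -> resume IRQ0 at PC=2 (depth now 1)
Event 24 (EXEC): [IRQ0] PC=2: DEC 2 -> ACC=3
Event 25 (EXEC): [IRQ0] PC=3: IRET -> resume MAIN at PC=3 (depth now 0)
Event 26 (EXEC): [MAIN] PC=3: DEC 4 -> ACC=-1
Event 27 (EXEC): [MAIN] PC=4: DEC 4 -> ACC=-5
Event 28 (EXEC): [MAIN] PC=5: HALT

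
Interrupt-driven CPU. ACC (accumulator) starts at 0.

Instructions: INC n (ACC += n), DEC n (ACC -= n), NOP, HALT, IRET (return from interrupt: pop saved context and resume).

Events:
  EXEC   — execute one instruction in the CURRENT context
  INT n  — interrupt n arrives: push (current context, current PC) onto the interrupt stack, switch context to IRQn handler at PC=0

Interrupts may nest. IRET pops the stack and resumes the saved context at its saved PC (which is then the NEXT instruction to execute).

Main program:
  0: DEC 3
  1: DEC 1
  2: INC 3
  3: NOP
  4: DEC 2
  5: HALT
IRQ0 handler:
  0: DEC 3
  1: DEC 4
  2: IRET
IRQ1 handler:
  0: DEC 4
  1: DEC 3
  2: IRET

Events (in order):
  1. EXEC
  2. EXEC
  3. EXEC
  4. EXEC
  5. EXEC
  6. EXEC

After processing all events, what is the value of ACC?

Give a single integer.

Answer: -3

Derivation:
Event 1 (EXEC): [MAIN] PC=0: DEC 3 -> ACC=-3
Event 2 (EXEC): [MAIN] PC=1: DEC 1 -> ACC=-4
Event 3 (EXEC): [MAIN] PC=2: INC 3 -> ACC=-1
Event 4 (EXEC): [MAIN] PC=3: NOP
Event 5 (EXEC): [MAIN] PC=4: DEC 2 -> ACC=-3
Event 6 (EXEC): [MAIN] PC=5: HALT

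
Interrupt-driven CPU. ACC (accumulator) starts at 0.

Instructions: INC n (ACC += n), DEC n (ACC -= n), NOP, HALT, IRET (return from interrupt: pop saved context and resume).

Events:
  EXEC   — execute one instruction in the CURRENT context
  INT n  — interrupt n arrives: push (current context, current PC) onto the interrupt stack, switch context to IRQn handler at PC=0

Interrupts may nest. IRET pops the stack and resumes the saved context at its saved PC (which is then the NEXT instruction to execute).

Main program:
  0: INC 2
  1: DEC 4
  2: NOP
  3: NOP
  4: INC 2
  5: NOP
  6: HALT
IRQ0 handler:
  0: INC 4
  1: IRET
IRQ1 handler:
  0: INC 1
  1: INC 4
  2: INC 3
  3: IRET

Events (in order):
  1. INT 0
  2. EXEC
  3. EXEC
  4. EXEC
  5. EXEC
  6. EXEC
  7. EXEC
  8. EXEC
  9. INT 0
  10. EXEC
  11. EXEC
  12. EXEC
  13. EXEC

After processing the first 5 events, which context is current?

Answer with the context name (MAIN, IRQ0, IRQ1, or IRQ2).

Event 1 (INT 0): INT 0 arrives: push (MAIN, PC=0), enter IRQ0 at PC=0 (depth now 1)
Event 2 (EXEC): [IRQ0] PC=0: INC 4 -> ACC=4
Event 3 (EXEC): [IRQ0] PC=1: IRET -> resume MAIN at PC=0 (depth now 0)
Event 4 (EXEC): [MAIN] PC=0: INC 2 -> ACC=6
Event 5 (EXEC): [MAIN] PC=1: DEC 4 -> ACC=2

Answer: MAIN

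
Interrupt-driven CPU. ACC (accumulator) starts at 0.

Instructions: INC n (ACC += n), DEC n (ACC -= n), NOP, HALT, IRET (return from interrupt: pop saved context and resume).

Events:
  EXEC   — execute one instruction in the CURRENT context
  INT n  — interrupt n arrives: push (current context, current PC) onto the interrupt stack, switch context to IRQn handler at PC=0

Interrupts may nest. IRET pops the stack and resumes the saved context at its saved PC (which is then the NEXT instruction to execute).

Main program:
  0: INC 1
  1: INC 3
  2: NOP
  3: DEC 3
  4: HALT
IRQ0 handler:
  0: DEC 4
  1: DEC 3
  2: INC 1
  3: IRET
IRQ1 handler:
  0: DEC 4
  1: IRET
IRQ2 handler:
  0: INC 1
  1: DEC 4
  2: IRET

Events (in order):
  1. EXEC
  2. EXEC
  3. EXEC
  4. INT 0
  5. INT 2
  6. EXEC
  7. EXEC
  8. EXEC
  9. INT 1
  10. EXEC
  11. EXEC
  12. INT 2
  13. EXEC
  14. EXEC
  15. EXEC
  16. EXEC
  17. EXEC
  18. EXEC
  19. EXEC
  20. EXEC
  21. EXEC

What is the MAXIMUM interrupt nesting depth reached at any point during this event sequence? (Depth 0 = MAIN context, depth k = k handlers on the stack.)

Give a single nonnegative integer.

Event 1 (EXEC): [MAIN] PC=0: INC 1 -> ACC=1 [depth=0]
Event 2 (EXEC): [MAIN] PC=1: INC 3 -> ACC=4 [depth=0]
Event 3 (EXEC): [MAIN] PC=2: NOP [depth=0]
Event 4 (INT 0): INT 0 arrives: push (MAIN, PC=3), enter IRQ0 at PC=0 (depth now 1) [depth=1]
Event 5 (INT 2): INT 2 arrives: push (IRQ0, PC=0), enter IRQ2 at PC=0 (depth now 2) [depth=2]
Event 6 (EXEC): [IRQ2] PC=0: INC 1 -> ACC=5 [depth=2]
Event 7 (EXEC): [IRQ2] PC=1: DEC 4 -> ACC=1 [depth=2]
Event 8 (EXEC): [IRQ2] PC=2: IRET -> resume IRQ0 at PC=0 (depth now 1) [depth=1]
Event 9 (INT 1): INT 1 arrives: push (IRQ0, PC=0), enter IRQ1 at PC=0 (depth now 2) [depth=2]
Event 10 (EXEC): [IRQ1] PC=0: DEC 4 -> ACC=-3 [depth=2]
Event 11 (EXEC): [IRQ1] PC=1: IRET -> resume IRQ0 at PC=0 (depth now 1) [depth=1]
Event 12 (INT 2): INT 2 arrives: push (IRQ0, PC=0), enter IRQ2 at PC=0 (depth now 2) [depth=2]
Event 13 (EXEC): [IRQ2] PC=0: INC 1 -> ACC=-2 [depth=2]
Event 14 (EXEC): [IRQ2] PC=1: DEC 4 -> ACC=-6 [depth=2]
Event 15 (EXEC): [IRQ2] PC=2: IRET -> resume IRQ0 at PC=0 (depth now 1) [depth=1]
Event 16 (EXEC): [IRQ0] PC=0: DEC 4 -> ACC=-10 [depth=1]
Event 17 (EXEC): [IRQ0] PC=1: DEC 3 -> ACC=-13 [depth=1]
Event 18 (EXEC): [IRQ0] PC=2: INC 1 -> ACC=-12 [depth=1]
Event 19 (EXEC): [IRQ0] PC=3: IRET -> resume MAIN at PC=3 (depth now 0) [depth=0]
Event 20 (EXEC): [MAIN] PC=3: DEC 3 -> ACC=-15 [depth=0]
Event 21 (EXEC): [MAIN] PC=4: HALT [depth=0]
Max depth observed: 2

Answer: 2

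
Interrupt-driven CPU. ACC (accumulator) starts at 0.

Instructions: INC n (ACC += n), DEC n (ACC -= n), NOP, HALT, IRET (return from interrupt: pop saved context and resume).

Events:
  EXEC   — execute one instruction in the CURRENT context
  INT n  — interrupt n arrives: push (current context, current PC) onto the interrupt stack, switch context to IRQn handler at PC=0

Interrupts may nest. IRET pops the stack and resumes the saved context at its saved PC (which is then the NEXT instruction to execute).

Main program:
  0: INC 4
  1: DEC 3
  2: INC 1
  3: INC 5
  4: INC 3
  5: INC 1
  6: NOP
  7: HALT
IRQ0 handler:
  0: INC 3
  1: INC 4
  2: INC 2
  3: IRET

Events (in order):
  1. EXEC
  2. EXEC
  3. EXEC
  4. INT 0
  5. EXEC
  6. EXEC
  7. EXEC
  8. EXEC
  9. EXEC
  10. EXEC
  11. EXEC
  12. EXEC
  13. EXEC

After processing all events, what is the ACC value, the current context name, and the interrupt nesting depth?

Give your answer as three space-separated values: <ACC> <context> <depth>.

Answer: 20 MAIN 0

Derivation:
Event 1 (EXEC): [MAIN] PC=0: INC 4 -> ACC=4
Event 2 (EXEC): [MAIN] PC=1: DEC 3 -> ACC=1
Event 3 (EXEC): [MAIN] PC=2: INC 1 -> ACC=2
Event 4 (INT 0): INT 0 arrives: push (MAIN, PC=3), enter IRQ0 at PC=0 (depth now 1)
Event 5 (EXEC): [IRQ0] PC=0: INC 3 -> ACC=5
Event 6 (EXEC): [IRQ0] PC=1: INC 4 -> ACC=9
Event 7 (EXEC): [IRQ0] PC=2: INC 2 -> ACC=11
Event 8 (EXEC): [IRQ0] PC=3: IRET -> resume MAIN at PC=3 (depth now 0)
Event 9 (EXEC): [MAIN] PC=3: INC 5 -> ACC=16
Event 10 (EXEC): [MAIN] PC=4: INC 3 -> ACC=19
Event 11 (EXEC): [MAIN] PC=5: INC 1 -> ACC=20
Event 12 (EXEC): [MAIN] PC=6: NOP
Event 13 (EXEC): [MAIN] PC=7: HALT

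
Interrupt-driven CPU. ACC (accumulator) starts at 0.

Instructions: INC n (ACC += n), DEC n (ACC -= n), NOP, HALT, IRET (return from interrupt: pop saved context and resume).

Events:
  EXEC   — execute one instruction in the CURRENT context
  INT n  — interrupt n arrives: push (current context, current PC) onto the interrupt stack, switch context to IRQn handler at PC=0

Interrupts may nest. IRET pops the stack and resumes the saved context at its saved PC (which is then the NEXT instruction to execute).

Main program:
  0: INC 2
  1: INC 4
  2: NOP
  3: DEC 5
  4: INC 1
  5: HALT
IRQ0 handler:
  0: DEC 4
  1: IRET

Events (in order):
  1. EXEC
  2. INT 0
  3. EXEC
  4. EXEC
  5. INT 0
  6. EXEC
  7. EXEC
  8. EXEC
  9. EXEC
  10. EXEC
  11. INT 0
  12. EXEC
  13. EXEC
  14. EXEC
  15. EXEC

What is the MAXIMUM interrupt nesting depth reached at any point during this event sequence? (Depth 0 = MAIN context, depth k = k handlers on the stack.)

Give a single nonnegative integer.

Answer: 1

Derivation:
Event 1 (EXEC): [MAIN] PC=0: INC 2 -> ACC=2 [depth=0]
Event 2 (INT 0): INT 0 arrives: push (MAIN, PC=1), enter IRQ0 at PC=0 (depth now 1) [depth=1]
Event 3 (EXEC): [IRQ0] PC=0: DEC 4 -> ACC=-2 [depth=1]
Event 4 (EXEC): [IRQ0] PC=1: IRET -> resume MAIN at PC=1 (depth now 0) [depth=0]
Event 5 (INT 0): INT 0 arrives: push (MAIN, PC=1), enter IRQ0 at PC=0 (depth now 1) [depth=1]
Event 6 (EXEC): [IRQ0] PC=0: DEC 4 -> ACC=-6 [depth=1]
Event 7 (EXEC): [IRQ0] PC=1: IRET -> resume MAIN at PC=1 (depth now 0) [depth=0]
Event 8 (EXEC): [MAIN] PC=1: INC 4 -> ACC=-2 [depth=0]
Event 9 (EXEC): [MAIN] PC=2: NOP [depth=0]
Event 10 (EXEC): [MAIN] PC=3: DEC 5 -> ACC=-7 [depth=0]
Event 11 (INT 0): INT 0 arrives: push (MAIN, PC=4), enter IRQ0 at PC=0 (depth now 1) [depth=1]
Event 12 (EXEC): [IRQ0] PC=0: DEC 4 -> ACC=-11 [depth=1]
Event 13 (EXEC): [IRQ0] PC=1: IRET -> resume MAIN at PC=4 (depth now 0) [depth=0]
Event 14 (EXEC): [MAIN] PC=4: INC 1 -> ACC=-10 [depth=0]
Event 15 (EXEC): [MAIN] PC=5: HALT [depth=0]
Max depth observed: 1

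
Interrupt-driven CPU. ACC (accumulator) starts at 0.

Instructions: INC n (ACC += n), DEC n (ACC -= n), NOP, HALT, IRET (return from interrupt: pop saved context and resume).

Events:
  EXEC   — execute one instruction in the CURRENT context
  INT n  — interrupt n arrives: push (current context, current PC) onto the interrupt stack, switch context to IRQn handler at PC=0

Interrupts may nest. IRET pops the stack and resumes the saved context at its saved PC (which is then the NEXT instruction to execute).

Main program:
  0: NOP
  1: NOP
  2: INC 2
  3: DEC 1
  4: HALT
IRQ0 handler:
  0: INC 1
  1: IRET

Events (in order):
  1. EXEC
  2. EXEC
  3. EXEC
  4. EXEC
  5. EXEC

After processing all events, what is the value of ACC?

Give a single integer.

Answer: 1

Derivation:
Event 1 (EXEC): [MAIN] PC=0: NOP
Event 2 (EXEC): [MAIN] PC=1: NOP
Event 3 (EXEC): [MAIN] PC=2: INC 2 -> ACC=2
Event 4 (EXEC): [MAIN] PC=3: DEC 1 -> ACC=1
Event 5 (EXEC): [MAIN] PC=4: HALT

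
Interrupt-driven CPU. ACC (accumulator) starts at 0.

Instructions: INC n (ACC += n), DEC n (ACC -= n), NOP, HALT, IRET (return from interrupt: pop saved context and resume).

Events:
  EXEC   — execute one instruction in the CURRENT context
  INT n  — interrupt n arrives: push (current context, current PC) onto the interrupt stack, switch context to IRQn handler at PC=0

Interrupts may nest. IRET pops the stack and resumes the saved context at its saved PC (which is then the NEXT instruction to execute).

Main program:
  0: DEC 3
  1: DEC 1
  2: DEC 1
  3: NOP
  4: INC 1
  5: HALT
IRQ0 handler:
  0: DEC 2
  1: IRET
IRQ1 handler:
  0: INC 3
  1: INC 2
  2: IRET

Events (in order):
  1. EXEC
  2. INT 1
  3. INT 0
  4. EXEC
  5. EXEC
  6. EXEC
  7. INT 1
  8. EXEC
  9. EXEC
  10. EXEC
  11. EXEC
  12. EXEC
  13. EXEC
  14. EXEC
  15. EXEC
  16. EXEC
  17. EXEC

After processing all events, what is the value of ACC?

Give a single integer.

Answer: 4

Derivation:
Event 1 (EXEC): [MAIN] PC=0: DEC 3 -> ACC=-3
Event 2 (INT 1): INT 1 arrives: push (MAIN, PC=1), enter IRQ1 at PC=0 (depth now 1)
Event 3 (INT 0): INT 0 arrives: push (IRQ1, PC=0), enter IRQ0 at PC=0 (depth now 2)
Event 4 (EXEC): [IRQ0] PC=0: DEC 2 -> ACC=-5
Event 5 (EXEC): [IRQ0] PC=1: IRET -> resume IRQ1 at PC=0 (depth now 1)
Event 6 (EXEC): [IRQ1] PC=0: INC 3 -> ACC=-2
Event 7 (INT 1): INT 1 arrives: push (IRQ1, PC=1), enter IRQ1 at PC=0 (depth now 2)
Event 8 (EXEC): [IRQ1] PC=0: INC 3 -> ACC=1
Event 9 (EXEC): [IRQ1] PC=1: INC 2 -> ACC=3
Event 10 (EXEC): [IRQ1] PC=2: IRET -> resume IRQ1 at PC=1 (depth now 1)
Event 11 (EXEC): [IRQ1] PC=1: INC 2 -> ACC=5
Event 12 (EXEC): [IRQ1] PC=2: IRET -> resume MAIN at PC=1 (depth now 0)
Event 13 (EXEC): [MAIN] PC=1: DEC 1 -> ACC=4
Event 14 (EXEC): [MAIN] PC=2: DEC 1 -> ACC=3
Event 15 (EXEC): [MAIN] PC=3: NOP
Event 16 (EXEC): [MAIN] PC=4: INC 1 -> ACC=4
Event 17 (EXEC): [MAIN] PC=5: HALT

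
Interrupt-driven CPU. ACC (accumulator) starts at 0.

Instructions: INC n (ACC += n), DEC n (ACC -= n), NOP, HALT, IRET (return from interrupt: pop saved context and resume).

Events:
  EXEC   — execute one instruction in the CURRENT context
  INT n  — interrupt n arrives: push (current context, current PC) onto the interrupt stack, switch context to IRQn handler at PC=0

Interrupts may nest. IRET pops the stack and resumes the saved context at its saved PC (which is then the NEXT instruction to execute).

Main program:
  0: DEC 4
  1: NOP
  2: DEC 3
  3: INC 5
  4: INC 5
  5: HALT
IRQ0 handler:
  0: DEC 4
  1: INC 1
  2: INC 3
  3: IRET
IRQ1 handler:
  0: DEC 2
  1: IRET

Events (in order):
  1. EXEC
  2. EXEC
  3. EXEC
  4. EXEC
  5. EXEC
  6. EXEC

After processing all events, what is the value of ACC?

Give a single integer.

Answer: 3

Derivation:
Event 1 (EXEC): [MAIN] PC=0: DEC 4 -> ACC=-4
Event 2 (EXEC): [MAIN] PC=1: NOP
Event 3 (EXEC): [MAIN] PC=2: DEC 3 -> ACC=-7
Event 4 (EXEC): [MAIN] PC=3: INC 5 -> ACC=-2
Event 5 (EXEC): [MAIN] PC=4: INC 5 -> ACC=3
Event 6 (EXEC): [MAIN] PC=5: HALT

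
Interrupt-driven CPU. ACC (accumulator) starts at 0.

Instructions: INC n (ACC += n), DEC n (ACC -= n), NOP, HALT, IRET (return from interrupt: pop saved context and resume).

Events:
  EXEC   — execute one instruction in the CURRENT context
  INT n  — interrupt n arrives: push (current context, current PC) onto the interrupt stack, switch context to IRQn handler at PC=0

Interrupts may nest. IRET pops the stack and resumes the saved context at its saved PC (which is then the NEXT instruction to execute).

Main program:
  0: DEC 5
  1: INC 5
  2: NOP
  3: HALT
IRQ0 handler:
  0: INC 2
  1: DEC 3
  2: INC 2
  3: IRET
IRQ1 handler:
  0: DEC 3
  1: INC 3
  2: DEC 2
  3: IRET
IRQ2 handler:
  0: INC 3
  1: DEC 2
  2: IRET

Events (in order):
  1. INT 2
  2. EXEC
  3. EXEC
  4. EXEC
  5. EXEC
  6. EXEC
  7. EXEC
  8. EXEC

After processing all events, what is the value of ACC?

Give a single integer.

Event 1 (INT 2): INT 2 arrives: push (MAIN, PC=0), enter IRQ2 at PC=0 (depth now 1)
Event 2 (EXEC): [IRQ2] PC=0: INC 3 -> ACC=3
Event 3 (EXEC): [IRQ2] PC=1: DEC 2 -> ACC=1
Event 4 (EXEC): [IRQ2] PC=2: IRET -> resume MAIN at PC=0 (depth now 0)
Event 5 (EXEC): [MAIN] PC=0: DEC 5 -> ACC=-4
Event 6 (EXEC): [MAIN] PC=1: INC 5 -> ACC=1
Event 7 (EXEC): [MAIN] PC=2: NOP
Event 8 (EXEC): [MAIN] PC=3: HALT

Answer: 1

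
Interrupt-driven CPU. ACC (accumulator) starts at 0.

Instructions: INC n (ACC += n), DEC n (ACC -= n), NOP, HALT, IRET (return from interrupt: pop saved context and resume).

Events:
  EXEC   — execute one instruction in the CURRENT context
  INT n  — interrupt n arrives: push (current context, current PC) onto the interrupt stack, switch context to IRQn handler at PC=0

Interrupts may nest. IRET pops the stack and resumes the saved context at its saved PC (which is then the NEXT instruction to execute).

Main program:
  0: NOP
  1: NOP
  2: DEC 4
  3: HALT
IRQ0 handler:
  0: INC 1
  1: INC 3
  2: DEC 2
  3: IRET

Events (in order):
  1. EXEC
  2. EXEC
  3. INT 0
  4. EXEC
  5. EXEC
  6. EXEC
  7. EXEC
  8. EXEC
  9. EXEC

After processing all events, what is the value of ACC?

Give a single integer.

Answer: -2

Derivation:
Event 1 (EXEC): [MAIN] PC=0: NOP
Event 2 (EXEC): [MAIN] PC=1: NOP
Event 3 (INT 0): INT 0 arrives: push (MAIN, PC=2), enter IRQ0 at PC=0 (depth now 1)
Event 4 (EXEC): [IRQ0] PC=0: INC 1 -> ACC=1
Event 5 (EXEC): [IRQ0] PC=1: INC 3 -> ACC=4
Event 6 (EXEC): [IRQ0] PC=2: DEC 2 -> ACC=2
Event 7 (EXEC): [IRQ0] PC=3: IRET -> resume MAIN at PC=2 (depth now 0)
Event 8 (EXEC): [MAIN] PC=2: DEC 4 -> ACC=-2
Event 9 (EXEC): [MAIN] PC=3: HALT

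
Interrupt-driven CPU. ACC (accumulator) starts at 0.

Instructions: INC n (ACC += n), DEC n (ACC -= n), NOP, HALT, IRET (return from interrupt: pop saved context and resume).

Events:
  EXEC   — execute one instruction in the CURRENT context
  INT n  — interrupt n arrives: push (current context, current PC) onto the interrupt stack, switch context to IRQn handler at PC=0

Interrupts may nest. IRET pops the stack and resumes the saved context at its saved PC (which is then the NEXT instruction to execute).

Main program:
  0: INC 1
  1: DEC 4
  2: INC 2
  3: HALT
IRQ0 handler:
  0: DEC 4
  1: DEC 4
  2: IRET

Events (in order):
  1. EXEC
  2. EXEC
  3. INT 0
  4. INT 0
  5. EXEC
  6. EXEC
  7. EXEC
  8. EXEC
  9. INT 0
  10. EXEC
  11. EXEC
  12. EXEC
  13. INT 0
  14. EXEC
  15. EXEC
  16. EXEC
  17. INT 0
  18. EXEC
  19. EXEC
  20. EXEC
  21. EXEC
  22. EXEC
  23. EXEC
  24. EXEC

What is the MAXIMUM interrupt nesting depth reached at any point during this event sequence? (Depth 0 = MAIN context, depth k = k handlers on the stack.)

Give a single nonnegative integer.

Event 1 (EXEC): [MAIN] PC=0: INC 1 -> ACC=1 [depth=0]
Event 2 (EXEC): [MAIN] PC=1: DEC 4 -> ACC=-3 [depth=0]
Event 3 (INT 0): INT 0 arrives: push (MAIN, PC=2), enter IRQ0 at PC=0 (depth now 1) [depth=1]
Event 4 (INT 0): INT 0 arrives: push (IRQ0, PC=0), enter IRQ0 at PC=0 (depth now 2) [depth=2]
Event 5 (EXEC): [IRQ0] PC=0: DEC 4 -> ACC=-7 [depth=2]
Event 6 (EXEC): [IRQ0] PC=1: DEC 4 -> ACC=-11 [depth=2]
Event 7 (EXEC): [IRQ0] PC=2: IRET -> resume IRQ0 at PC=0 (depth now 1) [depth=1]
Event 8 (EXEC): [IRQ0] PC=0: DEC 4 -> ACC=-15 [depth=1]
Event 9 (INT 0): INT 0 arrives: push (IRQ0, PC=1), enter IRQ0 at PC=0 (depth now 2) [depth=2]
Event 10 (EXEC): [IRQ0] PC=0: DEC 4 -> ACC=-19 [depth=2]
Event 11 (EXEC): [IRQ0] PC=1: DEC 4 -> ACC=-23 [depth=2]
Event 12 (EXEC): [IRQ0] PC=2: IRET -> resume IRQ0 at PC=1 (depth now 1) [depth=1]
Event 13 (INT 0): INT 0 arrives: push (IRQ0, PC=1), enter IRQ0 at PC=0 (depth now 2) [depth=2]
Event 14 (EXEC): [IRQ0] PC=0: DEC 4 -> ACC=-27 [depth=2]
Event 15 (EXEC): [IRQ0] PC=1: DEC 4 -> ACC=-31 [depth=2]
Event 16 (EXEC): [IRQ0] PC=2: IRET -> resume IRQ0 at PC=1 (depth now 1) [depth=1]
Event 17 (INT 0): INT 0 arrives: push (IRQ0, PC=1), enter IRQ0 at PC=0 (depth now 2) [depth=2]
Event 18 (EXEC): [IRQ0] PC=0: DEC 4 -> ACC=-35 [depth=2]
Event 19 (EXEC): [IRQ0] PC=1: DEC 4 -> ACC=-39 [depth=2]
Event 20 (EXEC): [IRQ0] PC=2: IRET -> resume IRQ0 at PC=1 (depth now 1) [depth=1]
Event 21 (EXEC): [IRQ0] PC=1: DEC 4 -> ACC=-43 [depth=1]
Event 22 (EXEC): [IRQ0] PC=2: IRET -> resume MAIN at PC=2 (depth now 0) [depth=0]
Event 23 (EXEC): [MAIN] PC=2: INC 2 -> ACC=-41 [depth=0]
Event 24 (EXEC): [MAIN] PC=3: HALT [depth=0]
Max depth observed: 2

Answer: 2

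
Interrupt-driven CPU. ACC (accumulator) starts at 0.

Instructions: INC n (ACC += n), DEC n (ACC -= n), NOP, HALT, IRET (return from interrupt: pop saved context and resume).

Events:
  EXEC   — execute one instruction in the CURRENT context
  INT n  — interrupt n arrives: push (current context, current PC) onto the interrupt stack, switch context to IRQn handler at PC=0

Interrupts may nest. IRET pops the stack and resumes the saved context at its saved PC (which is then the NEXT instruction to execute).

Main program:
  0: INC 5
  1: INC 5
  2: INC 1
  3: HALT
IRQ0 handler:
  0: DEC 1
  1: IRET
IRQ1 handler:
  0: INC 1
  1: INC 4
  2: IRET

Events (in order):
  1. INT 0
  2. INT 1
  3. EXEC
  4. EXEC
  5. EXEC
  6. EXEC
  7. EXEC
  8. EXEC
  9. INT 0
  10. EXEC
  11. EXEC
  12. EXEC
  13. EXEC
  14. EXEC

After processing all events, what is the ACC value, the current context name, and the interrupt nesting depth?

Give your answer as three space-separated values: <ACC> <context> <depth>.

Answer: 14 MAIN 0

Derivation:
Event 1 (INT 0): INT 0 arrives: push (MAIN, PC=0), enter IRQ0 at PC=0 (depth now 1)
Event 2 (INT 1): INT 1 arrives: push (IRQ0, PC=0), enter IRQ1 at PC=0 (depth now 2)
Event 3 (EXEC): [IRQ1] PC=0: INC 1 -> ACC=1
Event 4 (EXEC): [IRQ1] PC=1: INC 4 -> ACC=5
Event 5 (EXEC): [IRQ1] PC=2: IRET -> resume IRQ0 at PC=0 (depth now 1)
Event 6 (EXEC): [IRQ0] PC=0: DEC 1 -> ACC=4
Event 7 (EXEC): [IRQ0] PC=1: IRET -> resume MAIN at PC=0 (depth now 0)
Event 8 (EXEC): [MAIN] PC=0: INC 5 -> ACC=9
Event 9 (INT 0): INT 0 arrives: push (MAIN, PC=1), enter IRQ0 at PC=0 (depth now 1)
Event 10 (EXEC): [IRQ0] PC=0: DEC 1 -> ACC=8
Event 11 (EXEC): [IRQ0] PC=1: IRET -> resume MAIN at PC=1 (depth now 0)
Event 12 (EXEC): [MAIN] PC=1: INC 5 -> ACC=13
Event 13 (EXEC): [MAIN] PC=2: INC 1 -> ACC=14
Event 14 (EXEC): [MAIN] PC=3: HALT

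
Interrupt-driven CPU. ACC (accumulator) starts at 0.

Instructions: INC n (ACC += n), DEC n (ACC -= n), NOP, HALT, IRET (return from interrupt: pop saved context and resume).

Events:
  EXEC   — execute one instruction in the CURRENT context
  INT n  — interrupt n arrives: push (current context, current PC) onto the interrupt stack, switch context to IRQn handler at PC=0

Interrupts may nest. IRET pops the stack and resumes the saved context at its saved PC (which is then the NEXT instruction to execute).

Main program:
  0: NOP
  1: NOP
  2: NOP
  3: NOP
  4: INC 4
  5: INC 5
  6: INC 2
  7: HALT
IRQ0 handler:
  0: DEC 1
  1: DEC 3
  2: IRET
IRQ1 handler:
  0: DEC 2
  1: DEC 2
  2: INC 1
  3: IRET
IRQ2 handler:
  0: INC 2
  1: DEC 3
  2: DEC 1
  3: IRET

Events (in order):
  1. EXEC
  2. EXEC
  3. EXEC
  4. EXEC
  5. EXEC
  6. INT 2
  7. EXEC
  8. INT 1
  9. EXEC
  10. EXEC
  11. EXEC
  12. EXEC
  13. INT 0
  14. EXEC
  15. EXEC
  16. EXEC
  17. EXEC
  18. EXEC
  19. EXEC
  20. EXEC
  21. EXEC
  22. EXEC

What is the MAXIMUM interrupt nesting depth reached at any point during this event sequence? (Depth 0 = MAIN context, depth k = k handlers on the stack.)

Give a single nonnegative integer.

Event 1 (EXEC): [MAIN] PC=0: NOP [depth=0]
Event 2 (EXEC): [MAIN] PC=1: NOP [depth=0]
Event 3 (EXEC): [MAIN] PC=2: NOP [depth=0]
Event 4 (EXEC): [MAIN] PC=3: NOP [depth=0]
Event 5 (EXEC): [MAIN] PC=4: INC 4 -> ACC=4 [depth=0]
Event 6 (INT 2): INT 2 arrives: push (MAIN, PC=5), enter IRQ2 at PC=0 (depth now 1) [depth=1]
Event 7 (EXEC): [IRQ2] PC=0: INC 2 -> ACC=6 [depth=1]
Event 8 (INT 1): INT 1 arrives: push (IRQ2, PC=1), enter IRQ1 at PC=0 (depth now 2) [depth=2]
Event 9 (EXEC): [IRQ1] PC=0: DEC 2 -> ACC=4 [depth=2]
Event 10 (EXEC): [IRQ1] PC=1: DEC 2 -> ACC=2 [depth=2]
Event 11 (EXEC): [IRQ1] PC=2: INC 1 -> ACC=3 [depth=2]
Event 12 (EXEC): [IRQ1] PC=3: IRET -> resume IRQ2 at PC=1 (depth now 1) [depth=1]
Event 13 (INT 0): INT 0 arrives: push (IRQ2, PC=1), enter IRQ0 at PC=0 (depth now 2) [depth=2]
Event 14 (EXEC): [IRQ0] PC=0: DEC 1 -> ACC=2 [depth=2]
Event 15 (EXEC): [IRQ0] PC=1: DEC 3 -> ACC=-1 [depth=2]
Event 16 (EXEC): [IRQ0] PC=2: IRET -> resume IRQ2 at PC=1 (depth now 1) [depth=1]
Event 17 (EXEC): [IRQ2] PC=1: DEC 3 -> ACC=-4 [depth=1]
Event 18 (EXEC): [IRQ2] PC=2: DEC 1 -> ACC=-5 [depth=1]
Event 19 (EXEC): [IRQ2] PC=3: IRET -> resume MAIN at PC=5 (depth now 0) [depth=0]
Event 20 (EXEC): [MAIN] PC=5: INC 5 -> ACC=0 [depth=0]
Event 21 (EXEC): [MAIN] PC=6: INC 2 -> ACC=2 [depth=0]
Event 22 (EXEC): [MAIN] PC=7: HALT [depth=0]
Max depth observed: 2

Answer: 2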